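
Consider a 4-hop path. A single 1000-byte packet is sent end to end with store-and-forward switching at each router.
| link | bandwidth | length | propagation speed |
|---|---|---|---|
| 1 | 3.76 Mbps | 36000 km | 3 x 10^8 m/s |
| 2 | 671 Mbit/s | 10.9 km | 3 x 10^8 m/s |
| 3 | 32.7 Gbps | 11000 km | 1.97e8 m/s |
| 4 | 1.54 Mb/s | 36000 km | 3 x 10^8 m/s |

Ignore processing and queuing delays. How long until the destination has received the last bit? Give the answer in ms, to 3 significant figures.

303 ms

L = 1000 × 8 = 8000 bits.
Transmission delays (L/R per hop): 2.12766, 0.0119225, 0.000244648, 5.19481 ms; sum = 7.33463 ms.
Propagation delays (d/s per hop): 120, 0.0363333, 55.8376, 120 ms; sum = 295.874 ms.
End-to-end = 303 ms.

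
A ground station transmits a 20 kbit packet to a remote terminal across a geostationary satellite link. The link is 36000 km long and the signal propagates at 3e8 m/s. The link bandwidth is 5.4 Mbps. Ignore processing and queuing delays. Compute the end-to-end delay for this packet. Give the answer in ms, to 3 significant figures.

L = 20000 bits.
Transmission delay = L/R = 20000 / 5400000 = 3.7037 ms.
Propagation delay = d/s = 36000000 m / 300000000 m/s = 120 ms.
Total = 124 ms.

124 ms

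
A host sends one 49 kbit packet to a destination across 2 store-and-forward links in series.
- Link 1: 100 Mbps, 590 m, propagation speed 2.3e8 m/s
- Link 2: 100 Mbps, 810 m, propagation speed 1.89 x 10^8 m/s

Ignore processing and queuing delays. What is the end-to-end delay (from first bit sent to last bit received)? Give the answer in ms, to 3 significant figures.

0.987 ms

L = 49000 bits.
Transmission delay per hop = L/R = 49000/100000000 = 0.49 ms; 2 hops → 0.98 ms.
Propagation delays (d/s per hop): 0.00256522, 0.00428571 ms; sum = 0.00685093 ms.
End-to-end = 0.987 ms.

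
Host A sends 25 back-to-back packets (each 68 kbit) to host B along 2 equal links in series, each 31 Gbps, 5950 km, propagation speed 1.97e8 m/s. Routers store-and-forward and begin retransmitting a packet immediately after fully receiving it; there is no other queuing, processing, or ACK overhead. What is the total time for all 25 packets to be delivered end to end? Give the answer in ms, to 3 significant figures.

Per-hop transmission t_tx = L/R = 68000/31000000000 = 0.00219355 ms.
Per-hop propagation t_prop = 5950000/197000000 = 30.203 ms.
Pipeline fill: first packet needs 2·t_tx to clear all hops; remaining 24 packets each add one t_tx.
Total = (2+25-1)·t_tx + 2·t_prop = 26·0.00219355 + 2·30.203 = 60.5 ms.

60.5 ms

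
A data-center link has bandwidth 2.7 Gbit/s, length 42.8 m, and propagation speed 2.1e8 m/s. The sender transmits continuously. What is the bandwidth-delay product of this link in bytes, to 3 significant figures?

68.8 bytes

Propagation delay = 42.8 / 210000000 = 2.0381e-07 s.
BDP = R × t_prop = 2700000000 × 2.0381e-07 = 550.286 bits.
In bytes: 550.286/8 = 68.8 bytes.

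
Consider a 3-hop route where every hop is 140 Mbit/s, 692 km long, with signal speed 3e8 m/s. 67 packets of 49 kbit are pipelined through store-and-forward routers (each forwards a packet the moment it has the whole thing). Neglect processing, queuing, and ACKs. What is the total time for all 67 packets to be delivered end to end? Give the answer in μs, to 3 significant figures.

Per-hop transmission t_tx = L/R = 49000/140000000 = 350 μs.
Per-hop propagation t_prop = 692000/300000000 = 2306.67 μs.
Pipeline fill: first packet needs 3·t_tx to clear all hops; remaining 66 packets each add one t_tx.
Total = (3+67-1)·t_tx + 3·t_prop = 69·350 + 3·2306.67 = 31100 μs.

31100 μs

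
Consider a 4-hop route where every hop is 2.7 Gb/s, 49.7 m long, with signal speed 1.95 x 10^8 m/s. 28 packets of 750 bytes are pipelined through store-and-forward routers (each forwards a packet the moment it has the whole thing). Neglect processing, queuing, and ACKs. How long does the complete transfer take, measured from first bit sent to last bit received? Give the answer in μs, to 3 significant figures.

69.9 μs

Per-hop transmission t_tx = L/R = 6000/2700000000 = 2.22222 μs.
Per-hop propagation t_prop = 49.7/195000000 = 0.254872 μs.
Pipeline fill: first packet needs 4·t_tx to clear all hops; remaining 27 packets each add one t_tx.
Total = (4+28-1)·t_tx + 4·t_prop = 31·2.22222 + 4·0.254872 = 69.9 μs.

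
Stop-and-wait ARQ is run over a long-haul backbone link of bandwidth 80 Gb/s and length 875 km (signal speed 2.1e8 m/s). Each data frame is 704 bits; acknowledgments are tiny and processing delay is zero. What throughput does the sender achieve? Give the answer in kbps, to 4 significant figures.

84.48 kbps

t_tx = L/R = 704/80000000000 = 8.8e-09 s.
t_prop = 875000/210000000 = 0.00416667 s; RTT = 0.00833333 s.
Cycle = t_tx + RTT = 0.00833334 s.
Throughput = L / cycle = 704 / 0.00833334 = 84.48 kbps.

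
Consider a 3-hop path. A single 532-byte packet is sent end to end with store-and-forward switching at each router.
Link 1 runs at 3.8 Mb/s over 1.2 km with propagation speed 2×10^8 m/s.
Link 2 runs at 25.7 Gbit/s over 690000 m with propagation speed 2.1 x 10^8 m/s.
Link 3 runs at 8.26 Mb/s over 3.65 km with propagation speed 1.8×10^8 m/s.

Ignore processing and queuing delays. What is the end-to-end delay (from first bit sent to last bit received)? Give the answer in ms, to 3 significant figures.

L = 532 × 8 = 4256 bits.
Transmission delays (L/R per hop): 1.12, 0.000165603, 0.515254 ms; sum = 1.63542 ms.
Propagation delays (d/s per hop): 0.006, 3.28571, 0.0202778 ms; sum = 3.31199 ms.
End-to-end = 4.95 ms.

4.95 ms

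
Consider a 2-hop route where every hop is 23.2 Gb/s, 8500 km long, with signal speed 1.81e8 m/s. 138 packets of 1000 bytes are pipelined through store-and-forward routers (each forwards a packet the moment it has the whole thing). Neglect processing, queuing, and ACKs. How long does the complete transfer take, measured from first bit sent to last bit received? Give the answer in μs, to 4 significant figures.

93970 μs

Per-hop transmission t_tx = L/R = 8000/23200000000 = 0.344828 μs.
Per-hop propagation t_prop = 8500000/181000000 = 46961.3 μs.
Pipeline fill: first packet needs 2·t_tx to clear all hops; remaining 137 packets each add one t_tx.
Total = (2+138-1)·t_tx + 2·t_prop = 139·0.344828 + 2·46961.3 = 93970 μs.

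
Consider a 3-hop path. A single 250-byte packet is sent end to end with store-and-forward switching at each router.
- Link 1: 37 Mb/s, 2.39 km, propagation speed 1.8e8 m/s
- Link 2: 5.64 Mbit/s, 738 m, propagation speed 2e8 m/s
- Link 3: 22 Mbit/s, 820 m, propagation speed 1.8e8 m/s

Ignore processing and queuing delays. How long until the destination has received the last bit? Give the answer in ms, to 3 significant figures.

0.521 ms

L = 250 × 8 = 2000 bits.
Transmission delays (L/R per hop): 0.0540541, 0.35461, 0.0909091 ms; sum = 0.499573 ms.
Propagation delays (d/s per hop): 0.0132778, 0.00369, 0.00455556 ms; sum = 0.0215233 ms.
End-to-end = 0.521 ms.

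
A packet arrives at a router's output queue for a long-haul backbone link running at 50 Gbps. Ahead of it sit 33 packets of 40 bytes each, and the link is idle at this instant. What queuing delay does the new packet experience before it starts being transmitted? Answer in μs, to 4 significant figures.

Each queued packet: L/R = 320/50000000000 = 0.0064 μs.
33 queued → 0.2112 μs.
Queuing delay = 0.2112 μs.

0.2112 μs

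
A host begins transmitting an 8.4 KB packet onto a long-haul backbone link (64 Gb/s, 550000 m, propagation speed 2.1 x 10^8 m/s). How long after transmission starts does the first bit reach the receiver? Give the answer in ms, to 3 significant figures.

First bit experiences only propagation delay: d/s = 550000/210000000 = 2.62 ms.

2.62 ms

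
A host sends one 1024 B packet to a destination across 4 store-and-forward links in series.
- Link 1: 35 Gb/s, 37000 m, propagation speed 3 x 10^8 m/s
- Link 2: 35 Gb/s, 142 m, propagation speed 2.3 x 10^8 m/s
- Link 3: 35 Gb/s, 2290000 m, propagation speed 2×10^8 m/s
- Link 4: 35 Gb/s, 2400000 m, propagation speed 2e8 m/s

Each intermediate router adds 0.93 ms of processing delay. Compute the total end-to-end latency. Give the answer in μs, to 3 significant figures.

26400 μs

L = 1024 × 8 = 8192 bits.
Transmission delay per hop = L/R = 8192/35000000000 = 0.234057 μs; 4 hops → 0.936229 μs.
Propagation delays (d/s per hop): 123.333, 0.617391, 11450, 12000 μs; sum = 23574 μs.
Processing at 3 router(s): 3 × 0.93 ms = 2790 μs.
End-to-end = 26400 μs.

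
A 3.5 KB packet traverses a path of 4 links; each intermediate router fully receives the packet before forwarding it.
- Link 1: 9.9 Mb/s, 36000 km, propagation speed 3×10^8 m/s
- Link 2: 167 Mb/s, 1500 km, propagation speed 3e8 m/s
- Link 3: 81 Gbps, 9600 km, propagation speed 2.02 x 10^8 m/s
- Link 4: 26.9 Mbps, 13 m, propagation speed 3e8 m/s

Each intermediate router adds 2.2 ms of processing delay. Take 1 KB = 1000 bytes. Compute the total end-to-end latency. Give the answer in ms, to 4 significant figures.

183.2 ms

L = 28000 bits.
Transmission delays (L/R per hop): 2.82828, 0.167665, 0.000345679, 1.04089 ms; sum = 4.03719 ms.
Propagation delays (d/s per hop): 120, 5, 47.5248, 4.33333e-05 ms; sum = 172.525 ms.
Processing at 3 router(s): 3 × 2.2 ms = 6.6 ms.
End-to-end = 183.2 ms.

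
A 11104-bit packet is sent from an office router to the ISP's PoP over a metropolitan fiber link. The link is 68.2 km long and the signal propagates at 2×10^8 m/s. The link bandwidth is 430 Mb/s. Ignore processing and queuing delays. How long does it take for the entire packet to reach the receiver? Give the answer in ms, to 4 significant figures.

0.3668 ms

Transmission delay = L/R = 11104 / 430000000 = 0.0258233 ms.
Propagation delay = d/s = 68200 m / 200000000 m/s = 0.341 ms.
Total = 0.3668 ms.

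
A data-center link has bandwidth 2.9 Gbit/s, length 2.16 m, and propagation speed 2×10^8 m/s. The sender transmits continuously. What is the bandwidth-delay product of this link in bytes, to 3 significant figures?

3.92 bytes

Propagation delay = 2.16 / 200000000 = 1.08e-08 s.
BDP = R × t_prop = 2900000000 × 1.08e-08 = 31.32 bits.
In bytes: 31.32/8 = 3.92 bytes.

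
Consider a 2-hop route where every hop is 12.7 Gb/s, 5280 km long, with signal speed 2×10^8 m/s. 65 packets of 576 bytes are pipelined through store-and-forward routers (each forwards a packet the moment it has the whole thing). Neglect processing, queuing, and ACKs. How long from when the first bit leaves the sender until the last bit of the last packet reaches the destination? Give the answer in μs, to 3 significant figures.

Per-hop transmission t_tx = L/R = 4608/12700000000 = 0.362835 μs.
Per-hop propagation t_prop = 5280000/200000000 = 26400 μs.
Pipeline fill: first packet needs 2·t_tx to clear all hops; remaining 64 packets each add one t_tx.
Total = (2+65-1)·t_tx + 2·t_prop = 66·0.362835 + 2·26400 = 52800 μs.

52800 μs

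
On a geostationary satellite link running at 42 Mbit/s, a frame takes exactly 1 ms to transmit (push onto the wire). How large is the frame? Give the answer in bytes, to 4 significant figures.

L = R × t_tx = 42000000 b/s × 0.001 s = 42000 bits.
In bytes: 42000 / 8 = 5250 bytes.

5250 bytes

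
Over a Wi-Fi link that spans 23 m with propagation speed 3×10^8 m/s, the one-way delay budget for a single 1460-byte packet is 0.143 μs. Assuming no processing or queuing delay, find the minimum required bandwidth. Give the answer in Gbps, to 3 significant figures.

L = 11680 bits.
Propagation delay = 23 / 300000000 = 0.0766667 μs.
Transmission budget = 0.143 − 0.0766667 = 0.0663333 μs.
R ≥ L / t_tx = 11680 bits / 6.63333e-08 s = 176 Gbps.

176 Gbps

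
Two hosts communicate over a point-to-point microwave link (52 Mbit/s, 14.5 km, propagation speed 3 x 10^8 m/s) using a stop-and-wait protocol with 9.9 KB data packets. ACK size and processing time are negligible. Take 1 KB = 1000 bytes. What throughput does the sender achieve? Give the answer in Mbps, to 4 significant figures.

48.90 Mbps

t_tx = L/R = 79200/52000000 = 0.00152308 s.
t_prop = 14500/300000000 = 4.83333e-05 s; RTT = 9.66667e-05 s.
Cycle = t_tx + RTT = 0.00161974 s.
Throughput = L / cycle = 79200 / 0.00161974 = 48.90 Mbps.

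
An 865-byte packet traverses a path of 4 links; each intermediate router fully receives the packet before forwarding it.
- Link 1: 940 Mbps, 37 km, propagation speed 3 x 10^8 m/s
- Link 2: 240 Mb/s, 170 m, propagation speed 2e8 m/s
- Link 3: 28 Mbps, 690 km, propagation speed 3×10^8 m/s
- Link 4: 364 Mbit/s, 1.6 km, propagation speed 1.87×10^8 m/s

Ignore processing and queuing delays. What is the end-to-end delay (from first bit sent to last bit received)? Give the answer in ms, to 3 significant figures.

2.74 ms

L = 865 × 8 = 6920 bits.
Transmission delays (L/R per hop): 0.0073617, 0.0288333, 0.247143, 0.019011 ms; sum = 0.302349 ms.
Propagation delays (d/s per hop): 0.123333, 0.00085, 2.3, 0.00855615 ms; sum = 2.43274 ms.
End-to-end = 2.74 ms.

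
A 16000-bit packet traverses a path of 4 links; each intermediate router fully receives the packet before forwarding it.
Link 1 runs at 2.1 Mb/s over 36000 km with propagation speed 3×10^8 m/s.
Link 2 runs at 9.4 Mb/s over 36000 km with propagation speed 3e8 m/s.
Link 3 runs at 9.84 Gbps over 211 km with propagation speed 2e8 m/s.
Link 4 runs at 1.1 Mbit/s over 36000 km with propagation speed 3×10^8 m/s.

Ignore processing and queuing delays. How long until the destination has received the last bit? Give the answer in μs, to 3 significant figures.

385000 μs

Transmission delays (L/R per hop): 7619.05, 1702.13, 1.62602, 14545.5 μs; sum = 23868.3 μs.
Propagation delays (d/s per hop): 120000, 120000, 1055, 120000 μs; sum = 361055 μs.
End-to-end = 385000 μs.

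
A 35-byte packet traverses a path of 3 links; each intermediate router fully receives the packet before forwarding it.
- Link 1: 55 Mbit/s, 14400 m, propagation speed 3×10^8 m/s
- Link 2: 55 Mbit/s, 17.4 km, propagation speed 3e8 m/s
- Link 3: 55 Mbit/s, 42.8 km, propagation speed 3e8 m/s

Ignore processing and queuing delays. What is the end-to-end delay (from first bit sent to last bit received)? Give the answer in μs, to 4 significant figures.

263.9 μs

L = 35 × 8 = 280 bits.
Transmission delay per hop = L/R = 280/55000000 = 5.09091 μs; 3 hops → 15.2727 μs.
Propagation delays (d/s per hop): 48, 58, 142.667 μs; sum = 248.667 μs.
End-to-end = 263.9 μs.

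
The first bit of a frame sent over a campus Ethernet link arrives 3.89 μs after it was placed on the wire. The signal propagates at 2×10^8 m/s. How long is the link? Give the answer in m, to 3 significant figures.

778 m

d = s × t_prop = 200000000 × 3.89e-06 = 778 m.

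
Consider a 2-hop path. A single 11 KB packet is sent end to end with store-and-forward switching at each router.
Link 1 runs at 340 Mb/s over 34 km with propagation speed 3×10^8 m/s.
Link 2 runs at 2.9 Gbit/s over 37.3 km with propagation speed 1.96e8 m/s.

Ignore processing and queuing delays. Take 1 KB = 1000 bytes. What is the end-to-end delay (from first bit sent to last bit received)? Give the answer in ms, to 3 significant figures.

0.593 ms

L = 88000 bits.
Transmission delays (L/R per hop): 0.258824, 0.0303448 ms; sum = 0.289168 ms.
Propagation delays (d/s per hop): 0.113333, 0.190306 ms; sum = 0.303639 ms.
End-to-end = 0.593 ms.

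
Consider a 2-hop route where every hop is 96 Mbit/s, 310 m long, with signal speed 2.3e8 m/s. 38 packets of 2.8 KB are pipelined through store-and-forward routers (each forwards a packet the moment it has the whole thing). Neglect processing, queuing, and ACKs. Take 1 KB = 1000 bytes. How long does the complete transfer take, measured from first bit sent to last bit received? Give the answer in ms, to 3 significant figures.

Per-hop transmission t_tx = L/R = 22400/96000000 = 0.233333 ms.
Per-hop propagation t_prop = 310/2.3e+08 = 0.00134783 ms.
Pipeline fill: first packet needs 2·t_tx to clear all hops; remaining 37 packets each add one t_tx.
Total = (2+38-1)·t_tx + 2·t_prop = 39·0.233333 + 2·0.00134783 = 9.10 ms.

9.10 ms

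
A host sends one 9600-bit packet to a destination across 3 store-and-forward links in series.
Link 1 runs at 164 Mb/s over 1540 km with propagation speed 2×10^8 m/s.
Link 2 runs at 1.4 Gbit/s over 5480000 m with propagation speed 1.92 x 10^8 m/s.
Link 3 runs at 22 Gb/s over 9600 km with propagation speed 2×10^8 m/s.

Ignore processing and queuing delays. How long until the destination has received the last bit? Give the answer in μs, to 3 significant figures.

Transmission delays (L/R per hop): 58.5366, 6.85714, 0.436364 μs; sum = 65.8301 μs.
Propagation delays (d/s per hop): 7700, 28541.7, 48000 μs; sum = 84241.7 μs.
End-to-end = 84300 μs.

84300 μs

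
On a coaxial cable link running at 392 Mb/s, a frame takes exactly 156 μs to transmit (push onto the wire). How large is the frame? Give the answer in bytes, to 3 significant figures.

L = R × t_tx = 392000000 b/s × 0.000156 s = 61152 bits.
In bytes: 61152 / 8 = 7640 bytes.

7640 bytes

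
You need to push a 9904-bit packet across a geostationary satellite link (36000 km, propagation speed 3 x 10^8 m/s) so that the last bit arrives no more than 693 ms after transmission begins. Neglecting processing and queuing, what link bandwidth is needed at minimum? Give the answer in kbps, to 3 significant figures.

17.3 kbps

Propagation delay = 36000000 / 300000000 = 120 ms.
Transmission budget = 693 − 120 = 573 ms.
R ≥ L / t_tx = 9904 bits / 0.573 s = 17.3 kbps.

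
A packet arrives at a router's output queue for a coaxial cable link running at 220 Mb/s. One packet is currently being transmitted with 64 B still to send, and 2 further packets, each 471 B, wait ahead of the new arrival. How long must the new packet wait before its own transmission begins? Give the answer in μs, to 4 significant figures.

Each queued packet: L/R = 3768/220000000 = 17.1273 μs.
2 queued → 34.2545 μs.
Plus remaining 512 bits of current packet: 2.32727 μs.
Queuing delay = 36.58 μs.

36.58 μs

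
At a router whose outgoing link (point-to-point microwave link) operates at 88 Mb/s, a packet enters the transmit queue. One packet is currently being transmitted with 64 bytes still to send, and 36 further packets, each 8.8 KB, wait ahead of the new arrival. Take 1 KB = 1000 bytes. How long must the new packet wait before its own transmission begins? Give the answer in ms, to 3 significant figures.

28.8 ms

Each queued packet: L/R = 70400/88000000 = 0.8 ms.
36 queued → 28.8 ms.
Plus remaining 512 bits of current packet: 0.00581818 ms.
Queuing delay = 28.8 ms.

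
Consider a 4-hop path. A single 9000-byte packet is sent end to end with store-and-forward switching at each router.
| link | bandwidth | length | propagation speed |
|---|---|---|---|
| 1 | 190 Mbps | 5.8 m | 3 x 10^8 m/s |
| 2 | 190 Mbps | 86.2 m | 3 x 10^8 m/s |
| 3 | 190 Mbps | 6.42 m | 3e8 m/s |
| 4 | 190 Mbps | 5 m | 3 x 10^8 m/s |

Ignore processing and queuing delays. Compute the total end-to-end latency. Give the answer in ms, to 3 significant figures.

1.52 ms

L = 9000 × 8 = 72000 bits.
Transmission delay per hop = L/R = 72000/190000000 = 0.378947 ms; 4 hops → 1.51579 ms.
Propagation delays (d/s per hop): 1.93333e-05, 0.000287333, 2.14e-05, 1.66667e-05 ms; sum = 0.000344733 ms.
End-to-end = 1.52 ms.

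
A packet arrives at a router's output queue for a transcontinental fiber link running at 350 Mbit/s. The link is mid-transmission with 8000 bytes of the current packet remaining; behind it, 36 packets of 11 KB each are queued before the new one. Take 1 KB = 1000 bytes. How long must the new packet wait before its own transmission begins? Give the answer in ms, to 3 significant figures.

9.23 ms

Each queued packet: L/R = 88000/350000000 = 0.251429 ms.
36 queued → 9.05143 ms.
Plus remaining 64000 bits of current packet: 0.182857 ms.
Queuing delay = 9.23 ms.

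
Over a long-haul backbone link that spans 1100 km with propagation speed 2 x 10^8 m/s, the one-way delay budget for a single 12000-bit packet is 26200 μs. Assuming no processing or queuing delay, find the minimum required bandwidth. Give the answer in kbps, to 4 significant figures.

579.7 kbps

Propagation delay = 1100000 / 200000000 = 5500 μs.
Transmission budget = 26200 − 5500 = 20700 μs.
R ≥ L / t_tx = 12000 bits / 0.0207 s = 579.7 kbps.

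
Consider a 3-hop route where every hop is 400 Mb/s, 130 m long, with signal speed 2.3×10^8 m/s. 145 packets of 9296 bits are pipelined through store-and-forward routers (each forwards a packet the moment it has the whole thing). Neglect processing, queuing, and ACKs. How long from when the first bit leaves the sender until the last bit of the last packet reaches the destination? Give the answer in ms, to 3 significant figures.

3.42 ms

Per-hop transmission t_tx = L/R = 9296/400000000 = 0.02324 ms.
Per-hop propagation t_prop = 130/2.3e+08 = 0.000565217 ms.
Pipeline fill: first packet needs 3·t_tx to clear all hops; remaining 144 packets each add one t_tx.
Total = (3+145-1)·t_tx + 3·t_prop = 147·0.02324 + 3·0.000565217 = 3.42 ms.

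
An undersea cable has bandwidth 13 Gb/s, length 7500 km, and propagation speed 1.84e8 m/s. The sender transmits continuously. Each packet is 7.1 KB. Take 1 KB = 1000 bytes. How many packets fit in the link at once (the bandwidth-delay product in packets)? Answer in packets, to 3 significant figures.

9330 packets

Propagation delay = 7500000 / 184000000 = 0.0407609 s.
BDP = R × t_prop = 13000000000 × 0.0407609 = 529891000 bits.
In packets of 56800 bits: 9330 packets.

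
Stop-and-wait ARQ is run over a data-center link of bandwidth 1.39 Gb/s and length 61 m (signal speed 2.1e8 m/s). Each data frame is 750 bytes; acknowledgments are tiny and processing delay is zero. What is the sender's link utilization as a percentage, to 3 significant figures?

88.1 %

t_tx = L/R = 6000/1390000000 = 4.31655e-06 s.
t_prop = 61/210000000 = 2.90476e-07 s; RTT = 5.80952e-07 s.
Cycle = t_tx + RTT = 4.8975e-06 s.
Utilization = t_tx / cycle = 4.31655e-06/4.8975e-06 = 88.1 %.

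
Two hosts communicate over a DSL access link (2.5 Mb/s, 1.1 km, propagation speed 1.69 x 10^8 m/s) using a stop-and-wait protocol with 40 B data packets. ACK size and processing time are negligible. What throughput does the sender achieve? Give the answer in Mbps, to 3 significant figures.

t_tx = L/R = 320/2500000 = 0.000128 s.
t_prop = 1100/169000000 = 6.50888e-06 s; RTT = 1.30178e-05 s.
Cycle = t_tx + RTT = 0.000141018 s.
Throughput = L / cycle = 320 / 0.000141018 = 2.27 Mbps.

2.27 Mbps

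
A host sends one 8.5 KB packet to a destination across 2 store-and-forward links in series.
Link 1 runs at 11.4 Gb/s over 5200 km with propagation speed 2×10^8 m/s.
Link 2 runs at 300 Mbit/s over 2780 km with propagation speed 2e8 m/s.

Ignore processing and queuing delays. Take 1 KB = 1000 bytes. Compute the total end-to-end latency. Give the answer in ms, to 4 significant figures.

L = 68000 bits.
Transmission delays (L/R per hop): 0.00596491, 0.226667 ms; sum = 0.232632 ms.
Propagation delays (d/s per hop): 26, 13.9 ms; sum = 39.9 ms.
End-to-end = 40.13 ms.

40.13 ms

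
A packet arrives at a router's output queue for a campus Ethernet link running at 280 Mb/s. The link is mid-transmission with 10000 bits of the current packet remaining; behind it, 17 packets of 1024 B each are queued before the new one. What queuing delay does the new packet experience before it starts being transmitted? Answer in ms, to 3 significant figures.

Each queued packet: L/R = 8192/280000000 = 0.0292571 ms.
17 queued → 0.497371 ms.
Plus remaining 10000 bits of current packet: 0.0357143 ms.
Queuing delay = 0.533 ms.

0.533 ms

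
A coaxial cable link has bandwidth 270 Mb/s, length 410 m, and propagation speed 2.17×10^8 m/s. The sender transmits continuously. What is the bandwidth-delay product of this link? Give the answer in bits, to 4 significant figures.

510.1 bits

Propagation delay = 410 / 217000000 = 1.8894e-06 s.
BDP = R × t_prop = 270000000 × 1.8894e-06 = 510.138 bits.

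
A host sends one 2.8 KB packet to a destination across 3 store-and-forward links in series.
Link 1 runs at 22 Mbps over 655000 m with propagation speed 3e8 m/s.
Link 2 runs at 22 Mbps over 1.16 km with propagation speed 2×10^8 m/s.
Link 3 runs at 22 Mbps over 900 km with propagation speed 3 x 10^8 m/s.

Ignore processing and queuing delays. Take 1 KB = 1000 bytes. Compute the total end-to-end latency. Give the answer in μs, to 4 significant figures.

8244 μs

L = 22400 bits.
Transmission delay per hop = L/R = 22400/22000000 = 1018.18 μs; 3 hops → 3054.55 μs.
Propagation delays (d/s per hop): 2183.33, 5.8, 3000 μs; sum = 5189.13 μs.
End-to-end = 8244 μs.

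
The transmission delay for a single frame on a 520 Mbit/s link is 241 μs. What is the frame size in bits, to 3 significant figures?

125000 bits

L = R × t_tx = 520000000 b/s × 0.000241 s = 125320 bits.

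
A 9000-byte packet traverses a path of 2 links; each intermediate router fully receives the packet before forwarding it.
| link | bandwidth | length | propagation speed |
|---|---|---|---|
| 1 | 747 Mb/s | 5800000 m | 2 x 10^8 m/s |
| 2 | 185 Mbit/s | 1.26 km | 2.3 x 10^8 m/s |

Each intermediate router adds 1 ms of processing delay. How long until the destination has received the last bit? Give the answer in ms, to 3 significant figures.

30.5 ms

L = 9000 × 8 = 72000 bits.
Transmission delays (L/R per hop): 0.0963855, 0.389189 ms; sum = 0.485575 ms.
Propagation delays (d/s per hop): 29, 0.00547826 ms; sum = 29.0055 ms.
Processing at 1 router(s): 1 × 1 ms = 1 ms.
End-to-end = 30.5 ms.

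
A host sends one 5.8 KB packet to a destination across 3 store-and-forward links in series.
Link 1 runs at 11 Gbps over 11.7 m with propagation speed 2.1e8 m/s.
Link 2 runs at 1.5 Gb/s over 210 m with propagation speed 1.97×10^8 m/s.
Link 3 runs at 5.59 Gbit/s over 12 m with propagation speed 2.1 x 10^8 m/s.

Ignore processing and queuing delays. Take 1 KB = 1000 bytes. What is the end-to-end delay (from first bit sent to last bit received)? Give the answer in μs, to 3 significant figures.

L = 46400 bits.
Transmission delays (L/R per hop): 4.21818, 30.9333, 8.30054 μs; sum = 43.4521 μs.
Propagation delays (d/s per hop): 0.0557143, 1.06599, 0.0571429 μs; sum = 1.17885 μs.
End-to-end = 44.6 μs.

44.6 μs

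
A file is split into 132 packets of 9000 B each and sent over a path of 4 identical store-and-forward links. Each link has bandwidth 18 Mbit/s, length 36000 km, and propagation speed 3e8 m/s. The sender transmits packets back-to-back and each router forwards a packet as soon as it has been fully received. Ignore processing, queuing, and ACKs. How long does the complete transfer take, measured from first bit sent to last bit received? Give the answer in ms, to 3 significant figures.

1020 ms

Per-hop transmission t_tx = L/R = 72000/18000000 = 4 ms.
Per-hop propagation t_prop = 36000000/300000000 = 120 ms.
Pipeline fill: first packet needs 4·t_tx to clear all hops; remaining 131 packets each add one t_tx.
Total = (4+132-1)·t_tx + 4·t_prop = 135·4 + 4·120 = 1020 ms.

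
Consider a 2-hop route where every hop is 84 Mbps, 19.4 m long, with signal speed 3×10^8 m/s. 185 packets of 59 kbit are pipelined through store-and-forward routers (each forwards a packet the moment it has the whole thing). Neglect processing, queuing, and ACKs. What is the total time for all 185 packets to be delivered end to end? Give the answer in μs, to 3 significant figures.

Per-hop transmission t_tx = L/R = 59000/84000000 = 702.381 μs.
Per-hop propagation t_prop = 19.4/300000000 = 0.0646667 μs.
Pipeline fill: first packet needs 2·t_tx to clear all hops; remaining 184 packets each add one t_tx.
Total = (2+185-1)·t_tx + 2·t_prop = 186·702.381 + 2·0.0646667 = 131000 μs.

131000 μs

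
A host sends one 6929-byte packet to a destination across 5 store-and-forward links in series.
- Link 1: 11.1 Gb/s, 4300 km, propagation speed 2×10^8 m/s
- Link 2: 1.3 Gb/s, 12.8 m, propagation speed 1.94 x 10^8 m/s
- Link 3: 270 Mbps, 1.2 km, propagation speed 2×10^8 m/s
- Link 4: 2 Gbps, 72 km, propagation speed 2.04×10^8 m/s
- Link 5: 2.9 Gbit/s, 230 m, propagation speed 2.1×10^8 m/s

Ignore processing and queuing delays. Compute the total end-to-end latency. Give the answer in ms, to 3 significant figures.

L = 6929 × 8 = 55432 bits.
Transmission delays (L/R per hop): 0.00499387, 0.04264, 0.205304, 0.027716, 0.0191145 ms; sum = 0.299768 ms.
Propagation delays (d/s per hop): 21.5, 6.59794e-05, 0.006, 0.352941, 0.00109524 ms; sum = 21.8601 ms.
End-to-end = 22.2 ms.

22.2 ms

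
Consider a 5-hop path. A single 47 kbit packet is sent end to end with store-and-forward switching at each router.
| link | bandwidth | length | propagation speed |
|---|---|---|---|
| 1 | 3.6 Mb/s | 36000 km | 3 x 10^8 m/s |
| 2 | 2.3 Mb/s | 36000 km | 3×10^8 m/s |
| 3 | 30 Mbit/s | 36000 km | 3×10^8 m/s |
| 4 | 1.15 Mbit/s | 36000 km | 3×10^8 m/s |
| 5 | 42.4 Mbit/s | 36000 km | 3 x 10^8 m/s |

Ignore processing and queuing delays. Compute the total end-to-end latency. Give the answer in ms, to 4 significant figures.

677.0 ms

L = 47000 bits.
Transmission delays (L/R per hop): 13.0556, 20.4348, 1.56667, 40.8696, 1.10849 ms; sum = 77.0351 ms.
Propagation delays (d/s per hop): 120, 120, 120, 120, 120 ms; sum = 600 ms.
End-to-end = 677.0 ms.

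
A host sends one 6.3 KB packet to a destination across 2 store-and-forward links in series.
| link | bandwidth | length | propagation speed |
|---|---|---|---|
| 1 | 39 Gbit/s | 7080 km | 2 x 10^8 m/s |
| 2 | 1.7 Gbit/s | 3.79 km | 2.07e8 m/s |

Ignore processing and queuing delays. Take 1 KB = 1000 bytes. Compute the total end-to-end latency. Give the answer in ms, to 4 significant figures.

L = 50400 bits.
Transmission delays (L/R per hop): 0.00129231, 0.0296471 ms; sum = 0.0309394 ms.
Propagation delays (d/s per hop): 35.4, 0.0183092 ms; sum = 35.4183 ms.
End-to-end = 35.45 ms.

35.45 ms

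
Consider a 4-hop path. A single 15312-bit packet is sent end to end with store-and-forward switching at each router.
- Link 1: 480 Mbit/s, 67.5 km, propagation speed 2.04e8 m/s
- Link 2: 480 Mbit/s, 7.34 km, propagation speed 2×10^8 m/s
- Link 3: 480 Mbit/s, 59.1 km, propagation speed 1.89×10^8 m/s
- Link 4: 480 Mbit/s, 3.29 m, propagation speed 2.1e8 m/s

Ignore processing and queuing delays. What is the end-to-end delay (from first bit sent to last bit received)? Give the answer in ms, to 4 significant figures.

0.8079 ms

Transmission delay per hop = L/R = 15312/480000000 = 0.0319 ms; 4 hops → 0.1276 ms.
Propagation delays (d/s per hop): 0.330882, 0.0367, 0.312698, 1.56667e-05 ms; sum = 0.680296 ms.
End-to-end = 0.8079 ms.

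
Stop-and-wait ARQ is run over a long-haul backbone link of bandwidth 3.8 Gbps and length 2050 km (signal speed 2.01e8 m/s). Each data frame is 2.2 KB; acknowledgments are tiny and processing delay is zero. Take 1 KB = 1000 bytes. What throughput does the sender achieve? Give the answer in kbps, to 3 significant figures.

t_tx = L/R = 17600/3800000000 = 4.63158e-06 s.
t_prop = 2050000/2.01e+08 = 0.010199 s; RTT = 0.020398 s.
Cycle = t_tx + RTT = 0.0204026 s.
Throughput = L / cycle = 17600 / 0.0204026 = 863 kbps.

863 kbps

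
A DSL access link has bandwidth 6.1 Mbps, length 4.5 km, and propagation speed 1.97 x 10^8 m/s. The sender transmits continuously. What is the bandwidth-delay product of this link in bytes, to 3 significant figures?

17.4 bytes

Propagation delay = 4500 / 197000000 = 2.28426e-05 s.
BDP = R × t_prop = 6100000 × 2.28426e-05 = 139.34 bits.
In bytes: 139.34/8 = 17.4 bytes.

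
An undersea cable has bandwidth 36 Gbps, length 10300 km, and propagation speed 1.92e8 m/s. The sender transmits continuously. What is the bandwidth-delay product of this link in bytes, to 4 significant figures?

Propagation delay = 10300000 / 192000000 = 0.0536458 s.
BDP = R × t_prop = 36000000000 × 0.0536458 = 1931250000 bits.
In bytes: 1931250000/8 = 241400000 bytes.

241400000 bytes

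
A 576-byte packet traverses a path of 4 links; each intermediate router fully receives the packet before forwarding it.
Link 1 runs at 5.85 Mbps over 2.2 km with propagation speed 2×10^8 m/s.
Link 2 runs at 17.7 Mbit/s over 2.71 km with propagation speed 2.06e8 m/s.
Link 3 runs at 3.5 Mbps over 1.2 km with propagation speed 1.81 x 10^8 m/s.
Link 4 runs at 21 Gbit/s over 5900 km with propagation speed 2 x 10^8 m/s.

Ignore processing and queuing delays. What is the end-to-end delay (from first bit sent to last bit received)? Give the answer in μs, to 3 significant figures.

31900 μs

L = 576 × 8 = 4608 bits.
Transmission delays (L/R per hop): 787.692, 260.339, 1316.57, 0.219429 μs; sum = 2364.82 μs.
Propagation delays (d/s per hop): 11, 13.1553, 6.62983, 29500 μs; sum = 29530.8 μs.
End-to-end = 31900 μs.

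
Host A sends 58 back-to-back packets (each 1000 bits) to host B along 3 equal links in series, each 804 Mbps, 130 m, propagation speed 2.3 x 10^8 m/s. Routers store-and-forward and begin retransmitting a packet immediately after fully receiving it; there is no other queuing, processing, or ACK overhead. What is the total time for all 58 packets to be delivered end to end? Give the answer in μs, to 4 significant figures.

Per-hop transmission t_tx = L/R = 1000/804000000 = 1.24378 μs.
Per-hop propagation t_prop = 130/2.3e+08 = 0.565217 μs.
Pipeline fill: first packet needs 3·t_tx to clear all hops; remaining 57 packets each add one t_tx.
Total = (3+58-1)·t_tx + 3·t_prop = 60·1.24378 + 3·0.565217 = 76.32 μs.

76.32 μs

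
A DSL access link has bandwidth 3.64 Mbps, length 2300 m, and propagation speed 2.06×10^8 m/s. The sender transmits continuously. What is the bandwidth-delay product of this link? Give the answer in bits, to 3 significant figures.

40.6 bits

Propagation delay = 2300 / 206000000 = 1.1165e-05 s.
BDP = R × t_prop = 3640000 × 1.1165e-05 = 40.6408 bits.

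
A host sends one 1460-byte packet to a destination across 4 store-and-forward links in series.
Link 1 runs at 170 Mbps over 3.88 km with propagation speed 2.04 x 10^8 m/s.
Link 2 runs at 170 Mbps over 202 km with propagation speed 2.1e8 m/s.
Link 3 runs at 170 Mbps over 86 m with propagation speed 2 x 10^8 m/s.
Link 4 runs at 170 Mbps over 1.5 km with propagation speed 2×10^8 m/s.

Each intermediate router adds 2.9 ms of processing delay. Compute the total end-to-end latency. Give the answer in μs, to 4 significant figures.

L = 1460 × 8 = 11680 bits.
Transmission delay per hop = L/R = 11680/170000000 = 68.7059 μs; 4 hops → 274.824 μs.
Propagation delays (d/s per hop): 19.0196, 961.905, 0.43, 7.5 μs; sum = 988.854 μs.
Processing at 3 router(s): 3 × 2.9 ms = 8700 μs.
End-to-end = 9964 μs.

9964 μs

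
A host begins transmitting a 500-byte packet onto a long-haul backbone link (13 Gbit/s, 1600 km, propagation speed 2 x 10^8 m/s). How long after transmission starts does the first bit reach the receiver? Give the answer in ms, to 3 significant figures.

First bit experiences only propagation delay: d/s = 1600000/200000000 = 8.00 ms.

8.00 ms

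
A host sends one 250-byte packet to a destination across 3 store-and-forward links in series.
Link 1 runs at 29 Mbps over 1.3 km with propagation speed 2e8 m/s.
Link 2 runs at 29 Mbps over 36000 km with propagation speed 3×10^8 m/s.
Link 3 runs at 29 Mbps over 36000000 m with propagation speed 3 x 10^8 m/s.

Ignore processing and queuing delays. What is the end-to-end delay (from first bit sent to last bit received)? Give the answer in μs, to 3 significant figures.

240000 μs

L = 250 × 8 = 2000 bits.
Transmission delay per hop = L/R = 2000/29000000 = 68.9655 μs; 3 hops → 206.897 μs.
Propagation delays (d/s per hop): 6.5, 120000, 120000 μs; sum = 240007 μs.
End-to-end = 240000 μs.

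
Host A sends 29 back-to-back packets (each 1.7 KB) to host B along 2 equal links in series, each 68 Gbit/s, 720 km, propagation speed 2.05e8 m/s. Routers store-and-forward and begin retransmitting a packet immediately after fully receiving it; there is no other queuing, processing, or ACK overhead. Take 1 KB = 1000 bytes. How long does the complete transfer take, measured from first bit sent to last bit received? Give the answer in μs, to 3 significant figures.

Per-hop transmission t_tx = L/R = 13600/68000000000 = 0.2 μs.
Per-hop propagation t_prop = 720000/2.05e+08 = 3512.2 μs.
Pipeline fill: first packet needs 2·t_tx to clear all hops; remaining 28 packets each add one t_tx.
Total = (2+29-1)·t_tx + 2·t_prop = 30·0.2 + 2·3512.2 = 7030 μs.

7030 μs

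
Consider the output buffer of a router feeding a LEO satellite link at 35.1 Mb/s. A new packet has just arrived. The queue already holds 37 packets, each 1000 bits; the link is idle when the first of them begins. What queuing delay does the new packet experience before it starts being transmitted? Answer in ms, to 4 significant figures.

Each queued packet: L/R = 1000/35100000 = 0.02849 ms.
37 queued → 1.05413 ms.
Queuing delay = 1.054 ms.

1.054 ms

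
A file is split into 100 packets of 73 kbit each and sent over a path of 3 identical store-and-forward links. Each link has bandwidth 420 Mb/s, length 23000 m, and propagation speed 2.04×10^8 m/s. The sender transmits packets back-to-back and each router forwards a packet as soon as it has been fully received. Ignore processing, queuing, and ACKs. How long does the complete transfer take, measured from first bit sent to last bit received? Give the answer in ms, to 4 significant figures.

18.07 ms

Per-hop transmission t_tx = L/R = 73000/420000000 = 0.17381 ms.
Per-hop propagation t_prop = 23000/204000000 = 0.112745 ms.
Pipeline fill: first packet needs 3·t_tx to clear all hops; remaining 99 packets each add one t_tx.
Total = (3+100-1)·t_tx + 3·t_prop = 102·0.17381 + 3·0.112745 = 18.07 ms.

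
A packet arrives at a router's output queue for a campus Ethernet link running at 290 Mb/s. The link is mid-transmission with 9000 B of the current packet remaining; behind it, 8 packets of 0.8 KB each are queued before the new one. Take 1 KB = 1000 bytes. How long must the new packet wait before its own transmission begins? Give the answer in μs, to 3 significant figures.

425 μs

Each queued packet: L/R = 6400/290000000 = 22.069 μs.
8 queued → 176.552 μs.
Plus remaining 72000 bits of current packet: 248.276 μs.
Queuing delay = 425 μs.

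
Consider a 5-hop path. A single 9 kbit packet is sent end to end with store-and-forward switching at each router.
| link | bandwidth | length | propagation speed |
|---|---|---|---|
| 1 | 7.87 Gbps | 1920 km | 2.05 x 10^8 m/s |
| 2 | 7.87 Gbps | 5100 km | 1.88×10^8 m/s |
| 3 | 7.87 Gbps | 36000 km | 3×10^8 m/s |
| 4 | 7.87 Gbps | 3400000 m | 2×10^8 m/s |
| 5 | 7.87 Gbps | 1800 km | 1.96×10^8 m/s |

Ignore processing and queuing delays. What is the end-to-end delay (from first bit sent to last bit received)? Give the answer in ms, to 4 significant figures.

182.7 ms

L = 9000 bits.
Transmission delay per hop = L/R = 9000/7870000000 = 0.00114358 ms; 5 hops → 0.00571792 ms.
Propagation delays (d/s per hop): 9.36585, 27.1277, 120, 17, 9.18367 ms; sum = 182.677 ms.
End-to-end = 182.7 ms.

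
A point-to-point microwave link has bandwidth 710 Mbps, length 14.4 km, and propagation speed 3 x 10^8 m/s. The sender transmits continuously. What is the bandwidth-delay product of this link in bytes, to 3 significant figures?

Propagation delay = 14400 / 300000000 = 4.8e-05 s.
BDP = R × t_prop = 710000000 × 4.8e-05 = 34080 bits.
In bytes: 34080/8 = 4260 bytes.

4260 bytes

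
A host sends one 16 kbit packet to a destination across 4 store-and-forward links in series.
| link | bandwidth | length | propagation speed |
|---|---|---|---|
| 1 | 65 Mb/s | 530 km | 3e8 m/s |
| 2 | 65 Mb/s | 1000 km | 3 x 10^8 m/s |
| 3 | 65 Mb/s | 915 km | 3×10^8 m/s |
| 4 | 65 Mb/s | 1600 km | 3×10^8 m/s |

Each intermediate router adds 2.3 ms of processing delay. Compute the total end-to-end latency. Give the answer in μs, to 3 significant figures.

L = 16000 bits.
Transmission delay per hop = L/R = 16000/65000000 = 246.154 μs; 4 hops → 984.615 μs.
Propagation delays (d/s per hop): 1766.67, 3333.33, 3050, 5333.33 μs; sum = 13483.3 μs.
Processing at 3 router(s): 3 × 2.3 ms = 6900 μs.
End-to-end = 21400 μs.

21400 μs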